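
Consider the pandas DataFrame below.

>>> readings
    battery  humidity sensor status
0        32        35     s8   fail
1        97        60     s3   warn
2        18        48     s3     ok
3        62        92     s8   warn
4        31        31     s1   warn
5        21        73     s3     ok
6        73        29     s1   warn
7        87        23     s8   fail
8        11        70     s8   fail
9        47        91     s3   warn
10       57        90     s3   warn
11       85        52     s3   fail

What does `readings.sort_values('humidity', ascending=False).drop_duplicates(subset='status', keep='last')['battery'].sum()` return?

178

sort by humidity descending:
    battery  humidity sensor status
3        62        92     s8   warn
9        47        91     s3   warn
10       57        90     s3   warn
5        21        73     s3     ok
8        11        70     s8   fail
1        97        60     s3   warn
11       85        52     s3   fail
2        18        48     s3     ok
0        32        35     s8   fail
4        31        31     s1   warn
6        73        29     s1   warn
7        87        23     s8   fail
drop duplicate status (keep=last):
   battery  humidity sensor status
2       18        48     s3     ok
6       73        29     s1   warn
7       87        23     s8   fail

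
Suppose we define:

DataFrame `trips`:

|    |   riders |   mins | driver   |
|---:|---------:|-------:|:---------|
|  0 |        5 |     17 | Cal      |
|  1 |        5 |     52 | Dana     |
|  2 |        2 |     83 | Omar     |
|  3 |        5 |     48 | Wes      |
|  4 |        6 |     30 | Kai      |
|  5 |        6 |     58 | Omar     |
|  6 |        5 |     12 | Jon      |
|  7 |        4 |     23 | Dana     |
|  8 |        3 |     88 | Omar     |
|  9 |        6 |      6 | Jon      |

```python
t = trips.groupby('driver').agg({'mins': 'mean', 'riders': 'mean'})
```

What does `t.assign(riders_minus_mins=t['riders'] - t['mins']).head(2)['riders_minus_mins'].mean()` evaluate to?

-22.5

group by driver: mean(mins), mean(riders):
             mins    riders
driver                     
Cal     17.000000  5.000000
Dana    37.500000  4.500000
Jon      9.000000  5.500000
Kai     30.000000  6.000000
Omar    76.333333  3.666667
Wes     48.000000  5.000000
add column riders_minus_mins = t['riders'] - t['mins']:
             mins    riders  riders_minus_mins
driver                                        
Cal     17.000000  5.000000         -12.000000
Dana    37.500000  4.500000         -33.000000
Jon      9.000000  5.500000          -3.500000
Kai     30.000000  6.000000         -24.000000
Omar    76.333333  3.666667         -72.666667
Wes     48.000000  5.000000         -43.000000
take first 2 rows:
        mins  riders  riders_minus_mins
driver                                 
Cal     17.0     5.0              -12.0
Dana    37.5     4.5              -33.0
Hence -22.5.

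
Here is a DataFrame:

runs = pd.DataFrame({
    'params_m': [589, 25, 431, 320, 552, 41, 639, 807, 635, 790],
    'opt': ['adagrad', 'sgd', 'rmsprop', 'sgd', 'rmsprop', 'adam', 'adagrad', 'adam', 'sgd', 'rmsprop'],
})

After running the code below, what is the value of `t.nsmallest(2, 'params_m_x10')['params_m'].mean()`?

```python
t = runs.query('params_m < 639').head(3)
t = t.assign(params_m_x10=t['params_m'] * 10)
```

filter rows where params_m < 639:
   params_m      opt
0       589  adagrad
1        25      sgd
2       431  rmsprop
3       320      sgd
4       552  rmsprop
5        41     adam
8       635      sgd
take first 3 rows:
   params_m      opt
0       589  adagrad
1        25      sgd
2       431  rmsprop
add column params_m_x10 = t['params_m'] * 10:
   params_m      opt  params_m_x10
0       589  adagrad          5890
1        25      sgd           250
2       431  rmsprop          4310
take 2 rows with smallest params_m_x10:
   params_m      opt  params_m_x10
1        25      sgd           250
2       431  rmsprop          4310
mean of column 'params_m' → 228.0

228.0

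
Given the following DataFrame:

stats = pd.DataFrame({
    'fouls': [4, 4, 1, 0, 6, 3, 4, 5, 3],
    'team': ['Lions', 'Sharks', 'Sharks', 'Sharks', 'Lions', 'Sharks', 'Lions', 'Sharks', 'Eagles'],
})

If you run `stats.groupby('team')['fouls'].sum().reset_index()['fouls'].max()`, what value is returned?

group by team, sum of fouls:
team
Eagles     3
Lions     14
Sharks    13
Name: fouls, dtype: int64
reset_index():
     team  fouls
0  Eagles      3
1   Lions     14
2  Sharks     13
Reading off the max of column 'fouls', we get 14.

14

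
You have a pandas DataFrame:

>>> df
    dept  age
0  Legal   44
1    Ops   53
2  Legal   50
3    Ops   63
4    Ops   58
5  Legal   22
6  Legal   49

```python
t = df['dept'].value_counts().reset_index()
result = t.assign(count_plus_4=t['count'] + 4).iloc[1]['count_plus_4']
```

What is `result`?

value_counts of dept:
dept
Legal    4
Ops      3
Name: count, dtype: int64
reset_index():
    dept  count
0  Legal      4
1    Ops      3
add column count_plus_4 = t['count'] + 4:
    dept  count  count_plus_4
0  Legal      4             8
1    Ops      3             7

7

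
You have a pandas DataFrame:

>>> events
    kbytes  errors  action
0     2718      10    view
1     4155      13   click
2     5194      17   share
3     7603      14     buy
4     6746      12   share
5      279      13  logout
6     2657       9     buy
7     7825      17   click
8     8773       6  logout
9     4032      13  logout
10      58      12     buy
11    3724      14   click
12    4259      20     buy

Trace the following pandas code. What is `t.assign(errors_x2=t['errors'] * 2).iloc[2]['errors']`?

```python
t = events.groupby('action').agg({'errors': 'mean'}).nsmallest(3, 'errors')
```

13.75

group by action, mean of errors:
           errors
action           
buy     13.750000
click   14.666667
logout  10.666667
share   14.500000
view    10.000000
take 3 rows with smallest errors:
           errors
action           
view    10.000000
logout  10.666667
buy     13.750000
add column errors_x2 = t['errors'] * 2:
           errors  errors_x2
action                      
view    10.000000  20.000000
logout  10.666667  21.333333
buy     13.750000  27.500000
So iloc[2]['errors'] = 13.75.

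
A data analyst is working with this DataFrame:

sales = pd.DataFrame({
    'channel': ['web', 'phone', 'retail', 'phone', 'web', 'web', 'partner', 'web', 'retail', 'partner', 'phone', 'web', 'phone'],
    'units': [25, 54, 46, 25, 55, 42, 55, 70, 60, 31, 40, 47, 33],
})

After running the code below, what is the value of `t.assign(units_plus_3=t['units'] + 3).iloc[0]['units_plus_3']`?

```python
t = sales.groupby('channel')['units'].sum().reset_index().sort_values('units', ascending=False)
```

242

group by channel, sum of units:
channel
partner     86
phone      152
retail     106
web        239
Name: units, dtype: int64
reset_index():
   channel  units
0  partner     86
1    phone    152
2   retail    106
3      web    239
sort by units descending:
   channel  units
3      web    239
1    phone    152
2   retail    106
0  partner     86
add column units_plus_3 = t['units'] + 3:
   channel  units  units_plus_3
3      web    239           242
1    phone    152           155
2   retail    106           109
0  partner     86            89
Taking the value at position 0, column 'units_plus_3' gives 242.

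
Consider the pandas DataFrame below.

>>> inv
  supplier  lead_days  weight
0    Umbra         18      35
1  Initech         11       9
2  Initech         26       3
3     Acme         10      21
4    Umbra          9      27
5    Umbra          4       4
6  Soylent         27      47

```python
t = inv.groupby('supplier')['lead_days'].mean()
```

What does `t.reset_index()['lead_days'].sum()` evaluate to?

group by supplier, mean of lead_days:
supplier
Acme       10.000000
Initech    18.500000
Soylent    27.000000
Umbra      10.333333
Name: lead_days, dtype: float64
reset_index():
  supplier  lead_days
0     Acme  10.000000
1  Initech  18.500000
2  Soylent  27.000000
3    Umbra  10.333333

65.8333333333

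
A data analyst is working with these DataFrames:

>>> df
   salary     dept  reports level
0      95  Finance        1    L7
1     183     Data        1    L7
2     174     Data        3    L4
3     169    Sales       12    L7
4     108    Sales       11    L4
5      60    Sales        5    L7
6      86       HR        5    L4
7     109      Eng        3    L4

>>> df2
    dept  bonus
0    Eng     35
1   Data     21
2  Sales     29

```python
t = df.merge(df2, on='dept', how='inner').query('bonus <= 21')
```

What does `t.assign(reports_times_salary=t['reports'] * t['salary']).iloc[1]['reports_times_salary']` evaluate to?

522

merge on 'dept' (how='inner') → 6 rows:
   salary   dept  reports level  bonus
0     183   Data        1    L7     21
1     174   Data        3    L4     21
2     169  Sales       12    L7     29
3     108  Sales       11    L4     29
4      60  Sales        5    L7     29
5     109    Eng        3    L4     35
filter rows where bonus <= 21:
   salary  dept  reports level  bonus
0     183  Data        1    L7     21
1     174  Data        3    L4     21
add column reports_times_salary = t['reports'] * t['salary']:
   salary  dept  reports level  bonus  reports_times_salary
0     183  Data        1    L7     21                   183
1     174  Data        3    L4     21                   522
Then the value at position 1, column 'reports_times_salary': 522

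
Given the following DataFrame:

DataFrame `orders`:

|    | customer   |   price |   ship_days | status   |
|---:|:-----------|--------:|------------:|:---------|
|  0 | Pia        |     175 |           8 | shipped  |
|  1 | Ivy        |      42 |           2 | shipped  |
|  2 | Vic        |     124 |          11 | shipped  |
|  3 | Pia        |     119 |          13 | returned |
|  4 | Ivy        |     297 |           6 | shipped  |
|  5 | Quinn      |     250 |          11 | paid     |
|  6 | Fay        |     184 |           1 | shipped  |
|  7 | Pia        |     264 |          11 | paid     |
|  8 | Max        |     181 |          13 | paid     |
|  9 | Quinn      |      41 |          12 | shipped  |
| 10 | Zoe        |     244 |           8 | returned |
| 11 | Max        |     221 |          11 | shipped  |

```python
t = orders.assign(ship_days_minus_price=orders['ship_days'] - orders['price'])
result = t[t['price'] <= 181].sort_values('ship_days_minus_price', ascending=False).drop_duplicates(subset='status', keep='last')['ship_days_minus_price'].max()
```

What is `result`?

add column ship_days_minus_price = orders['ship_days'] - orders['price']:
   customer  price  ship_days    status  ship_days_minus_price
0       Pia    175          8   shipped                   -167
1       Ivy     42          2   shipped                    -40
2       Vic    124         11   shipped                   -113
3       Pia    119         13  returned                   -106
4       Ivy    297          6   shipped                   -291
5     Quinn    250         11      paid                   -239
6       Fay    184          1   shipped                   -183
7       Pia    264         11      paid                   -253
8       Max    181         13      paid                   -168
9     Quinn     41         12   shipped                    -29
10      Zoe    244          8  returned                   -236
11      Max    221         11   shipped                   -210
filter rows where price <= 181:
  customer  price  ship_days    status  ship_days_minus_price
0      Pia    175          8   shipped                   -167
1      Ivy     42          2   shipped                    -40
2      Vic    124         11   shipped                   -113
3      Pia    119         13  returned                   -106
8      Max    181         13      paid                   -168
9    Quinn     41         12   shipped                    -29
sort by ship_days_minus_price descending:
  customer  price  ship_days    status  ship_days_minus_price
9    Quinn     41         12   shipped                    -29
1      Ivy     42          2   shipped                    -40
3      Pia    119         13  returned                   -106
2      Vic    124         11   shipped                   -113
0      Pia    175          8   shipped                   -167
8      Max    181         13      paid                   -168
drop duplicate status (keep=last):
  customer  price  ship_days    status  ship_days_minus_price
3      Pia    119         13  returned                   -106
0      Pia    175          8   shipped                   -167
8      Max    181         13      paid                   -168
Then the max of column 'ship_days_minus_price': -106

-106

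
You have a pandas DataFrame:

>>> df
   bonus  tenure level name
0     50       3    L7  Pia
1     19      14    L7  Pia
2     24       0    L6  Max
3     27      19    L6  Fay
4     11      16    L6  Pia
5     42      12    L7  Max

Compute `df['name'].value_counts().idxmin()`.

value_counts of name:
name
Pia    3
Max    2
Fay    1
Name: count, dtype: int64

Fay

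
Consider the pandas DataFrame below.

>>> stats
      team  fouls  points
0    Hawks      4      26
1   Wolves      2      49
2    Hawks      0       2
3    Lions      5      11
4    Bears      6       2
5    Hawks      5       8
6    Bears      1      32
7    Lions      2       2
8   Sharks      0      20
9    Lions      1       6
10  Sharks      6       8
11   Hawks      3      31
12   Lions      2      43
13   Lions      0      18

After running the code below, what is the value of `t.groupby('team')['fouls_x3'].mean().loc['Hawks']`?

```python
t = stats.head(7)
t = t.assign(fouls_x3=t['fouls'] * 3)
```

take first 7 rows:
     team  fouls  points
0   Hawks      4      26
1  Wolves      2      49
2   Hawks      0       2
3   Lions      5      11
4   Bears      6       2
5   Hawks      5       8
6   Bears      1      32
add column fouls_x3 = t['fouls'] * 3:
     team  fouls  points  fouls_x3
0   Hawks      4      26        12
1  Wolves      2      49         6
2   Hawks      0       2         0
3   Lions      5      11        15
4   Bears      6       2        18
5   Hawks      5       8        15
6   Bears      1      32         3
group by team, mean of fouls_x3:
team
Bears     10.5
Hawks      9.0
Lions     15.0
Wolves     6.0
Name: fouls_x3, dtype: float64
The value at index 'Hawks' is 9.0.

9.0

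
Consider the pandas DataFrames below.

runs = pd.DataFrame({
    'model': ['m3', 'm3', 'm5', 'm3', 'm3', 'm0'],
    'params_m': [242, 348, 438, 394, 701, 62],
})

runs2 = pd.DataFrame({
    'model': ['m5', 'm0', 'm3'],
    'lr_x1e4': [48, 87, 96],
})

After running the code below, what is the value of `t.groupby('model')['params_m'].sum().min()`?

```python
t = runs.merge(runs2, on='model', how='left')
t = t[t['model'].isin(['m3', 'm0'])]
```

merge on 'model' (how='left') → 6 rows:
  model  params_m  lr_x1e4
0    m3       242       96
1    m3       348       96
2    m5       438       48
3    m3       394       96
4    m3       701       96
5    m0        62       87
filter rows where model in ['m3', 'm0']:
  model  params_m  lr_x1e4
0    m3       242       96
1    m3       348       96
3    m3       394       96
4    m3       701       96
5    m0        62       87
group by model, sum of params_m:
model
m0      62
m3    1685
Name: params_m, dtype: int64
Hence 62.

62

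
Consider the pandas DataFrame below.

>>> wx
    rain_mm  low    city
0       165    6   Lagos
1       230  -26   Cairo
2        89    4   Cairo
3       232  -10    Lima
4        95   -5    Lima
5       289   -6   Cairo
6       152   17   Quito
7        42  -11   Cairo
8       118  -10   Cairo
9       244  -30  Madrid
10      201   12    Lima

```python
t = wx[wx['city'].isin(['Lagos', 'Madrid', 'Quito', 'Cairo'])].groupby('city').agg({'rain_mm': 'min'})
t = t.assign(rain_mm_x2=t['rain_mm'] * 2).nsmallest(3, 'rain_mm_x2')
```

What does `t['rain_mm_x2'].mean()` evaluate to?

239.333333333

filter rows where city in ['Lagos', 'Madrid', 'Quito', 'Cairo']:
   rain_mm  low    city
0      165    6   Lagos
1      230  -26   Cairo
2       89    4   Cairo
5      289   -6   Cairo
6      152   17   Quito
7       42  -11   Cairo
8      118  -10   Cairo
9      244  -30  Madrid
group by city, min of rain_mm:
        rain_mm
city           
Cairo        42
Lagos       165
Madrid      244
Quito       152
add column rain_mm_x2 = t['rain_mm'] * 2:
        rain_mm  rain_mm_x2
city                       
Cairo        42          84
Lagos       165         330
Madrid      244         488
Quito       152         304
take 3 rows with smallest rain_mm_x2:
       rain_mm  rain_mm_x2
city                      
Cairo       42          84
Quito      152         304
Lagos      165         330
Taking the mean of column 'rain_mm_x2' gives 239.333333333.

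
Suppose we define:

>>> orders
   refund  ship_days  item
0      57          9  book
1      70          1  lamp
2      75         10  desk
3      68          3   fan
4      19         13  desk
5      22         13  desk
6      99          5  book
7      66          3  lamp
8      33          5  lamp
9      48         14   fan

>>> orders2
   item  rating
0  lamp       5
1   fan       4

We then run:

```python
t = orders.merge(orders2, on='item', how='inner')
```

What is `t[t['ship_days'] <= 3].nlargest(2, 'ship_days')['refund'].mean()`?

merge on 'item' (how='inner') → 5 rows:
   refund  ship_days  item  rating
0      70          1  lamp       5
1      68          3   fan       4
2      66          3  lamp       5
3      33          5  lamp       5
4      48         14   fan       4
filter rows where ship_days <= 3:
   refund  ship_days  item  rating
0      70          1  lamp       5
1      68          3   fan       4
2      66          3  lamp       5
take 2 rows with largest ship_days:
   refund  ship_days  item  rating
1      68          3   fan       4
2      66          3  lamp       5

67.0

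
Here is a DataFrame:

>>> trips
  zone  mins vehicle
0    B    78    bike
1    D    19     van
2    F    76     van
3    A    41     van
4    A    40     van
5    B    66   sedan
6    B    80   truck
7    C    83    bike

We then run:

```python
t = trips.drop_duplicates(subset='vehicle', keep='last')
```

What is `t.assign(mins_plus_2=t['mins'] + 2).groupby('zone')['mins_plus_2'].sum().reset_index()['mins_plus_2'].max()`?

150

drop duplicate vehicle (keep=last):
  zone  mins vehicle
4    A    40     van
5    B    66   sedan
6    B    80   truck
7    C    83    bike
add column mins_plus_2 = t['mins'] + 2:
  zone  mins vehicle  mins_plus_2
4    A    40     van           42
5    B    66   sedan           68
6    B    80   truck           82
7    C    83    bike           85
group by zone, sum of mins_plus_2:
zone
A     42
B    150
C     85
Name: mins_plus_2, dtype: int64
reset_index():
  zone  mins_plus_2
0    A           42
1    B          150
2    C           85
Taking the max of column 'mins_plus_2' gives 150.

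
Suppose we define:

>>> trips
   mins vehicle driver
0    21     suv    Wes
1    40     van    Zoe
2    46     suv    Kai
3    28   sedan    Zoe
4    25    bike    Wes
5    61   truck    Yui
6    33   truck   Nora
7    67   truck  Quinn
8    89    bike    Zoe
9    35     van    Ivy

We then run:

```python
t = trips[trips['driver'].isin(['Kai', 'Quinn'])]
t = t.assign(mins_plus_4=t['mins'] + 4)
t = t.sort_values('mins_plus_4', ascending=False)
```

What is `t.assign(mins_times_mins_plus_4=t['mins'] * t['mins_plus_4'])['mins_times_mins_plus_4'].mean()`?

filter rows where driver in ['Kai', 'Quinn']:
   mins vehicle driver
2    46     suv    Kai
7    67   truck  Quinn
add column mins_plus_4 = t['mins'] + 4:
   mins vehicle driver  mins_plus_4
2    46     suv    Kai           50
7    67   truck  Quinn           71
sort by mins_plus_4 descending:
   mins vehicle driver  mins_plus_4
7    67   truck  Quinn           71
2    46     suv    Kai           50
add column mins_times_mins_plus_4 = t['mins'] * t['mins_plus_4']:
   mins vehicle driver  mins_plus_4  mins_times_mins_plus_4
7    67   truck  Quinn           71                    4757
2    46     suv    Kai           50                    2300
Finally, mean of column 'mins_times_mins_plus_4' = 3528.5.

3528.5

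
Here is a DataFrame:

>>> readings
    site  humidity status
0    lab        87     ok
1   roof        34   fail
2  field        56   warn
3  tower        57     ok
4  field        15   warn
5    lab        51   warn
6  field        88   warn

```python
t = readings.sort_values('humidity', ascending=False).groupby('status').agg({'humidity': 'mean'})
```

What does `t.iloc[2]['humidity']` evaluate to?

sort by humidity descending:
    site  humidity status
6  field        88   warn
0    lab        87     ok
3  tower        57     ok
2  field        56   warn
5    lab        51   warn
1   roof        34   fail
4  field        15   warn
group by status, mean of humidity:
        humidity
status          
fail        34.0
ok          72.0
warn        52.5
Reading off the value at position 2, column 'humidity', we get 52.5.

52.5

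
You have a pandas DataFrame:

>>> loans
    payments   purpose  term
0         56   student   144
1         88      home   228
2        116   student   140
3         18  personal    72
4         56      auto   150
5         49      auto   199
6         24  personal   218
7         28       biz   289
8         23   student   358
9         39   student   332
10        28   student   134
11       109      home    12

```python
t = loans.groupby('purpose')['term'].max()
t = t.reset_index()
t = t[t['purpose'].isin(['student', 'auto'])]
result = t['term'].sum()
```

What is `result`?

557

group by purpose, max of term:
purpose
auto        199
biz         289
home        228
personal    218
student     358
Name: term, dtype: int64
reset_index():
    purpose  term
0      auto   199
1       biz   289
2      home   228
3  personal   218
4   student   358
filter rows where purpose in ['student', 'auto']:
   purpose  term
0     auto   199
4  student   358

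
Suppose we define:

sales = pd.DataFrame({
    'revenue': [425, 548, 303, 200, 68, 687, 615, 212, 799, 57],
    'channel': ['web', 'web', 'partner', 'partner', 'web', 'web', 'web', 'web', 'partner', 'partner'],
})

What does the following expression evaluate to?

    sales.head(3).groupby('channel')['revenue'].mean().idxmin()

take first 3 rows:
   revenue  channel
0      425      web
1      548      web
2      303  partner
group by channel, mean of revenue:
channel
partner    303.0
web        486.5
Name: revenue, dtype: float64
So idxmin() = partner.

partner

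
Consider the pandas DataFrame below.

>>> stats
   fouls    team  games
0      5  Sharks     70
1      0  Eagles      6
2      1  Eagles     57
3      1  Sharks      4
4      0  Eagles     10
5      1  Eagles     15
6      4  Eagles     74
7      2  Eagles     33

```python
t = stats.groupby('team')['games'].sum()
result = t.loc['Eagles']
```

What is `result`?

195

group by team, sum of games:
team
Eagles    195
Sharks     74
Name: games, dtype: int64
Finally, value at index 'Eagles' = 195.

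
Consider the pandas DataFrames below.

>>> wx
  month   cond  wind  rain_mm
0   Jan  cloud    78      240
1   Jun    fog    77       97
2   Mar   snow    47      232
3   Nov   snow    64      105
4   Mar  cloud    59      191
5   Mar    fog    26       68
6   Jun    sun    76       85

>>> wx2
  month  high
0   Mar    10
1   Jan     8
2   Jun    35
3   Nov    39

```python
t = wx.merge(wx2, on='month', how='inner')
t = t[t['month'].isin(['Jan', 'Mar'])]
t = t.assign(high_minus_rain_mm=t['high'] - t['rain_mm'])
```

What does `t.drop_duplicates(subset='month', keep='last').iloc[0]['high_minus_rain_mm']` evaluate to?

-232

merge on 'month' (how='inner') → 7 rows:
  month   cond  wind  rain_mm  high
0   Jan  cloud    78      240     8
1   Jun    fog    77       97    35
2   Mar   snow    47      232    10
3   Nov   snow    64      105    39
4   Mar  cloud    59      191    10
5   Mar    fog    26       68    10
6   Jun    sun    76       85    35
filter rows where month in ['Jan', 'Mar']:
  month   cond  wind  rain_mm  high
0   Jan  cloud    78      240     8
2   Mar   snow    47      232    10
4   Mar  cloud    59      191    10
5   Mar    fog    26       68    10
add column high_minus_rain_mm = t['high'] - t['rain_mm']:
  month   cond  wind  rain_mm  high  high_minus_rain_mm
0   Jan  cloud    78      240     8                -232
2   Mar   snow    47      232    10                -222
4   Mar  cloud    59      191    10                -181
5   Mar    fog    26       68    10                 -58
drop duplicate month (keep=last):
  month   cond  wind  rain_mm  high  high_minus_rain_mm
0   Jan  cloud    78      240     8                -232
5   Mar    fog    26       68    10                 -58
Reading off the value at position 0, column 'high_minus_rain_mm', we get -232.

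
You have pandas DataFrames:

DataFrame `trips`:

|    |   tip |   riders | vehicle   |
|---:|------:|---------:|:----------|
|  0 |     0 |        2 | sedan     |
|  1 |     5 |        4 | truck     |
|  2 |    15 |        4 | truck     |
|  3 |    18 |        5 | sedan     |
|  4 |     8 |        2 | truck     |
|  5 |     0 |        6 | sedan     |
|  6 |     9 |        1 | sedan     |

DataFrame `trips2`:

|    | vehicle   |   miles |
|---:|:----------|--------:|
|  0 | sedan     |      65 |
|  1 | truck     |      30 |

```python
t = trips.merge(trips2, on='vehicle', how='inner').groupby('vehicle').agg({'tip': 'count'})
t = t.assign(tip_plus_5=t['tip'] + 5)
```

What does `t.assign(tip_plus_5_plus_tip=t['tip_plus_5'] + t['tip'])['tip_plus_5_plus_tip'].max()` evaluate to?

13

merge on 'vehicle' (how='inner') → 7 rows:
   tip  riders vehicle  miles
0    0       2   sedan     65
1    5       4   truck     30
2   15       4   truck     30
3   18       5   sedan     65
4    8       2   truck     30
5    0       6   sedan     65
6    9       1   sedan     65
group by vehicle, count of tip:
         tip
vehicle     
sedan      4
truck      3
add column tip_plus_5 = t['tip'] + 5:
         tip  tip_plus_5
vehicle                 
sedan      4           9
truck      3           8
add column tip_plus_5_plus_tip = t['tip_plus_5'] + t['tip']:
         tip  tip_plus_5  tip_plus_5_plus_tip
vehicle                                      
sedan      4           9                   13
truck      3           8                   11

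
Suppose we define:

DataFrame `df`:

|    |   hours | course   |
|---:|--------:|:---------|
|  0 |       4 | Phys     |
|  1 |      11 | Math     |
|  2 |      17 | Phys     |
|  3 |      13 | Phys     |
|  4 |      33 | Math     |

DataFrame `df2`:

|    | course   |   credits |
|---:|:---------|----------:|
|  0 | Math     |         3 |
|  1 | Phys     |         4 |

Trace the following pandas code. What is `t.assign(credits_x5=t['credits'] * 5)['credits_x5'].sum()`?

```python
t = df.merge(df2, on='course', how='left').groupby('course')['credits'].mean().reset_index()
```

35.0

merge on 'course' (how='left') → 5 rows:
   hours course  credits
0      4   Phys        4
1     11   Math        3
2     17   Phys        4
3     13   Phys        4
4     33   Math        3
group by course, mean of credits:
course
Math    3.0
Phys    4.0
Name: credits, dtype: float64
reset_index():
  course  credits
0   Math      3.0
1   Phys      4.0
add column credits_x5 = t['credits'] * 5:
  course  credits  credits_x5
0   Math      3.0        15.0
1   Phys      4.0        20.0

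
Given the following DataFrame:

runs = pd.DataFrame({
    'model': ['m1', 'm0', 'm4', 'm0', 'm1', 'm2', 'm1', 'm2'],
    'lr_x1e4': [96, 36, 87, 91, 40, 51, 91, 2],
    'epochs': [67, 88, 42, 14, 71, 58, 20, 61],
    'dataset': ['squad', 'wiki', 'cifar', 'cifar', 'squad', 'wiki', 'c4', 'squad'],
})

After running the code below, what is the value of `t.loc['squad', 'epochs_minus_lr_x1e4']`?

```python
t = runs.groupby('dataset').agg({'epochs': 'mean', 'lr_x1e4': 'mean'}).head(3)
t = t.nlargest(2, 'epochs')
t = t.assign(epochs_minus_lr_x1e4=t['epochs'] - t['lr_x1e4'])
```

group by dataset: mean(epochs), mean(lr_x1e4):
            epochs  lr_x1e4
dataset                    
c4       20.000000     91.0
cifar    28.000000     89.0
squad    66.333333     46.0
wiki     73.000000     43.5
take first 3 rows:
            epochs  lr_x1e4
dataset                    
c4       20.000000     91.0
cifar    28.000000     89.0
squad    66.333333     46.0
take 2 rows with largest epochs:
            epochs  lr_x1e4
dataset                    
squad    66.333333     46.0
cifar    28.000000     89.0
add column epochs_minus_lr_x1e4 = t['epochs'] - t['lr_x1e4']:
            epochs  lr_x1e4  epochs_minus_lr_x1e4
dataset                                          
squad    66.333333     46.0             20.333333
cifar    28.000000     89.0            -61.000000
The value at row 'squad', column 'epochs_minus_lr_x1e4' is 20.3333333333.

20.3333333333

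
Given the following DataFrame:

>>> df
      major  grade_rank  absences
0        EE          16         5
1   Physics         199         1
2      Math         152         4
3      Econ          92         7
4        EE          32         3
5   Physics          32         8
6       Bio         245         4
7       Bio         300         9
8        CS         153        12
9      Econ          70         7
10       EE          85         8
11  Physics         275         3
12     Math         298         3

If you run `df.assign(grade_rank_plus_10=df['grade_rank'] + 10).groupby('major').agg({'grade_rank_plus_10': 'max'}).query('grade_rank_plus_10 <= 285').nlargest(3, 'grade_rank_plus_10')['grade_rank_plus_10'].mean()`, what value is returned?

183.333333333

add column grade_rank_plus_10 = df['grade_rank'] + 10:
      major  grade_rank  absences  grade_rank_plus_10
0        EE          16         5                  26
1   Physics         199         1                 209
2      Math         152         4                 162
3      Econ          92         7                 102
4        EE          32         3                  42
5   Physics          32         8                  42
6       Bio         245         4                 255
7       Bio         300         9                 310
8        CS         153        12                 163
9      Econ          70         7                  80
10       EE          85         8                  95
11  Physics         275         3                 285
12     Math         298         3                 308
group by major, max of grade_rank_plus_10:
         grade_rank_plus_10
major                      
Bio                     310
CS                      163
EE                       95
Econ                    102
Math                    308
Physics                 285
filter rows where grade_rank_plus_10 <= 285:
         grade_rank_plus_10
major                      
CS                      163
EE                       95
Econ                    102
Physics                 285
take 3 rows with largest grade_rank_plus_10:
         grade_rank_plus_10
major                      
Physics                 285
CS                      163
Econ                    102
The mean of column 'grade_rank_plus_10' is 183.333333333.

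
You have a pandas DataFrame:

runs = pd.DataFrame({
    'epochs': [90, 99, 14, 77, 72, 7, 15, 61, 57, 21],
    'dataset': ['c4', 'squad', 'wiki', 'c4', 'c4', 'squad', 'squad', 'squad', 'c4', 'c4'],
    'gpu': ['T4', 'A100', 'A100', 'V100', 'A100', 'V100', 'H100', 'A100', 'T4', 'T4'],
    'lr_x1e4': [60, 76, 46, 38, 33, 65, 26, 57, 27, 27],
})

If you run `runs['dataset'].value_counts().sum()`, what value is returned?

10

value_counts of dataset:
dataset
c4       5
squad    4
wiki     1
Name: count, dtype: int64
Finally, sum of the resulting series = 10.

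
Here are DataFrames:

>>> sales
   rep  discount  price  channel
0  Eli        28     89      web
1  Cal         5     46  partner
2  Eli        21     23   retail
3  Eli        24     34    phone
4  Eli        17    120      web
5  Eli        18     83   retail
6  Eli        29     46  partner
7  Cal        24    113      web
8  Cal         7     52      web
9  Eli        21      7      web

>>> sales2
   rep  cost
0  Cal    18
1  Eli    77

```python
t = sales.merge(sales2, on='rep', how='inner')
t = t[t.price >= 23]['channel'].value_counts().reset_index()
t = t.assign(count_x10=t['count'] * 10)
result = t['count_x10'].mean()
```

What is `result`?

22.5

merge on 'rep' (how='inner') → 10 rows:
   rep  discount  price  channel  cost
0  Eli        28     89      web    77
1  Cal         5     46  partner    18
2  Eli        21     23   retail    77
3  Eli        24     34    phone    77
4  Eli        17    120      web    77
5  Eli        18     83   retail    77
6  Eli        29     46  partner    77
7  Cal        24    113      web    18
8  Cal         7     52      web    18
9  Eli        21      7      web    77
filter rows where price >= 23:
   rep  discount  price  channel  cost
0  Eli        28     89      web    77
1  Cal         5     46  partner    18
2  Eli        21     23   retail    77
3  Eli        24     34    phone    77
4  Eli        17    120      web    77
5  Eli        18     83   retail    77
6  Eli        29     46  partner    77
7  Cal        24    113      web    18
8  Cal         7     52      web    18
value_counts of channel:
channel
web        4
partner    2
retail     2
phone      1
Name: count, dtype: int64
reset_index():
   channel  count
0      web      4
1  partner      2
2   retail      2
3    phone      1
add column count_x10 = t['count'] * 10:
   channel  count  count_x10
0      web      4         40
1  partner      2         20
2   retail      2         20
3    phone      1         10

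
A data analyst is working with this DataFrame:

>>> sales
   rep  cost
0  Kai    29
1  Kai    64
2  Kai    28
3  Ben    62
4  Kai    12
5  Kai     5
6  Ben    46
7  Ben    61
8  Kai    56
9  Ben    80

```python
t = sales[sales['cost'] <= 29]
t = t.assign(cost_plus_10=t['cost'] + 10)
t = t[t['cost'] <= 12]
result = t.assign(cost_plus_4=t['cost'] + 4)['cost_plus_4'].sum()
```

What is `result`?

25

filter rows where cost <= 29:
   rep  cost
0  Kai    29
2  Kai    28
4  Kai    12
5  Kai     5
add column cost_plus_10 = t['cost'] + 10:
   rep  cost  cost_plus_10
0  Kai    29            39
2  Kai    28            38
4  Kai    12            22
5  Kai     5            15
filter rows where cost <= 12:
   rep  cost  cost_plus_10
4  Kai    12            22
5  Kai     5            15
add column cost_plus_4 = t['cost'] + 4:
   rep  cost  cost_plus_10  cost_plus_4
4  Kai    12            22           16
5  Kai     5            15            9
Taking the sum of column 'cost_plus_4' gives 25.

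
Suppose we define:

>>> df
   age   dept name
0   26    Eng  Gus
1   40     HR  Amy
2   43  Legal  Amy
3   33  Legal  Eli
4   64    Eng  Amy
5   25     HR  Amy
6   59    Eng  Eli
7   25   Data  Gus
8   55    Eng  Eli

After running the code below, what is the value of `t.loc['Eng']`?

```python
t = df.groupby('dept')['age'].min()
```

26

group by dept, min of age:
dept
Data     25
Eng      26
HR       25
Legal    33
Name: age, dtype: int64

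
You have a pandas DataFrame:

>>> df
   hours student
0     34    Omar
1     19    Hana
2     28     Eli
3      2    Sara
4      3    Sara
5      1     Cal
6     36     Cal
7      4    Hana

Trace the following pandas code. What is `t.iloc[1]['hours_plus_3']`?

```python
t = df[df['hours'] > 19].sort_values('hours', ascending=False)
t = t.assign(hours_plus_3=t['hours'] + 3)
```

37

filter rows where hours > 19:
   hours student
0     34    Omar
2     28     Eli
6     36     Cal
sort by hours descending:
   hours student
6     36     Cal
0     34    Omar
2     28     Eli
add column hours_plus_3 = t['hours'] + 3:
   hours student  hours_plus_3
6     36     Cal            39
0     34    Omar            37
2     28     Eli            31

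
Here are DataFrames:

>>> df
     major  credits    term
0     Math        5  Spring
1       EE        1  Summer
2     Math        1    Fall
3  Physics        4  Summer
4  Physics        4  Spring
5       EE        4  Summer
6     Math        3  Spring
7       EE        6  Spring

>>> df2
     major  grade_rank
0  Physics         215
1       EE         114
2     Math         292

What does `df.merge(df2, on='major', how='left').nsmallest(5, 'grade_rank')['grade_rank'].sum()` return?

772

merge on 'major' (how='left') → 8 rows:
     major  credits    term  grade_rank
0     Math        5  Spring         292
1       EE        1  Summer         114
2     Math        1    Fall         292
3  Physics        4  Summer         215
4  Physics        4  Spring         215
5       EE        4  Summer         114
6     Math        3  Spring         292
7       EE        6  Spring         114
take 5 rows with smallest grade_rank:
     major  credits    term  grade_rank
1       EE        1  Summer         114
5       EE        4  Summer         114
7       EE        6  Spring         114
3  Physics        4  Summer         215
4  Physics        4  Spring         215
Then the sum of column 'grade_rank': 772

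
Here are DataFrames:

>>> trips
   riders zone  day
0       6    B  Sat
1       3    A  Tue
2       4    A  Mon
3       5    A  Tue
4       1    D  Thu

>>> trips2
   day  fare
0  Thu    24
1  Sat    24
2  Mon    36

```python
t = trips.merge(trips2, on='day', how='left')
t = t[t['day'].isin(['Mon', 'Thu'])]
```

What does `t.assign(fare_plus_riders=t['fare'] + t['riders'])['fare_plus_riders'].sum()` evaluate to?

65.0

merge on 'day' (how='left') → 5 rows:
   riders zone  day  fare
0       6    B  Sat  24.0
1       3    A  Tue   NaN
2       4    A  Mon  36.0
3       5    A  Tue   NaN
4       1    D  Thu  24.0
filter rows where day in ['Mon', 'Thu']:
   riders zone  day  fare
2       4    A  Mon  36.0
4       1    D  Thu  24.0
add column fare_plus_riders = t['fare'] + t['riders']:
   riders zone  day  fare  fare_plus_riders
2       4    A  Mon  36.0              40.0
4       1    D  Thu  24.0              25.0
sum of column 'fare_plus_riders' → 65.0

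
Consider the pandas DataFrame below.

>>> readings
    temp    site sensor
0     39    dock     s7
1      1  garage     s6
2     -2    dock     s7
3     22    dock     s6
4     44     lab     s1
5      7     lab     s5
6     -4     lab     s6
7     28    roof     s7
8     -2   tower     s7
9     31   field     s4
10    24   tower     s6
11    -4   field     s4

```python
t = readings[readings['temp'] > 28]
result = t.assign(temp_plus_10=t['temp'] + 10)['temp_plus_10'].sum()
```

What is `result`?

filter rows where temp > 28:
   temp   site sensor
0    39   dock     s7
4    44    lab     s1
9    31  field     s4
add column temp_plus_10 = t['temp'] + 10:
   temp   site sensor  temp_plus_10
0    39   dock     s7            49
4    44    lab     s1            54
9    31  field     s4            41
So sum() = 144.

144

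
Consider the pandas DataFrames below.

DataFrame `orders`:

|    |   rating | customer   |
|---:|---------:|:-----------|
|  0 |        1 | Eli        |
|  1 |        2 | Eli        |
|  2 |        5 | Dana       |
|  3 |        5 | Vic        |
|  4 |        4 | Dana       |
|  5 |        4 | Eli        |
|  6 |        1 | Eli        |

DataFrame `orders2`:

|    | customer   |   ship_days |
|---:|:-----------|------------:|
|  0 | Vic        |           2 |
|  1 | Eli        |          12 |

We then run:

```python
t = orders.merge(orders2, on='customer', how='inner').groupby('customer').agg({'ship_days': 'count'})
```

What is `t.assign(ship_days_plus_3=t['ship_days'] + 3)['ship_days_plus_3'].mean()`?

5.5

merge on 'customer' (how='inner') → 5 rows:
   rating customer  ship_days
0       1      Eli         12
1       2      Eli         12
2       5      Vic          2
3       4      Eli         12
4       1      Eli         12
group by customer, count of ship_days:
          ship_days
customer           
Eli               4
Vic               1
add column ship_days_plus_3 = t['ship_days'] + 3:
          ship_days  ship_days_plus_3
customer                             
Eli               4                 7
Vic               1                 4
Taking the mean of column 'ship_days_plus_3' gives 5.5.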